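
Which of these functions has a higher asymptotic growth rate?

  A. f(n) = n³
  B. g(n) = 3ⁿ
B

f(n) = n³ is O(n³), while g(n) = 3ⁿ is O(3ⁿ).
Since O(3ⁿ) grows faster than O(n³), g(n) dominates.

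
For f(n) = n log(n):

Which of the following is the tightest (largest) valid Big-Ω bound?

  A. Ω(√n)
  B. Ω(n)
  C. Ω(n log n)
C

f(n) = n log(n) is Ω(n log n).
All listed options are valid Big-Ω bounds (lower bounds),
but Ω(n log n) is the tightest (largest valid bound).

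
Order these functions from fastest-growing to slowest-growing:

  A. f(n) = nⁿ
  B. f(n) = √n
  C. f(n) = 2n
A > C > B

Comparing growth rates:
A = nⁿ is O(nⁿ)
C = 2n is O(n)
B = √n is O(√n)

Therefore, the order from fastest to slowest is: A > C > B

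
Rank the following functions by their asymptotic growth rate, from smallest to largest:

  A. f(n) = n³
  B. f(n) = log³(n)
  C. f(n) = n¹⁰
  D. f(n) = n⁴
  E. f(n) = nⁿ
B < A < D < C < E

Comparing growth rates:
B = log³(n) is O(log³ n)
A = n³ is O(n³)
D = n⁴ is O(n⁴)
C = n¹⁰ is O(n¹⁰)
E = nⁿ is O(nⁿ)

Therefore, the order from slowest to fastest is: B < A < D < C < E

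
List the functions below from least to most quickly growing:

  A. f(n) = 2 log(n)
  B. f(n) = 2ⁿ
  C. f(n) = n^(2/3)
A < C < B

Comparing growth rates:
A = 2 log(n) is O(log n)
C = n^(2/3) is O(n^(2/3))
B = 2ⁿ is O(2ⁿ)

Therefore, the order from slowest to fastest is: A < C < B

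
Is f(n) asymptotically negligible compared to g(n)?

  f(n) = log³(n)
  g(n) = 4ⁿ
True

f(n) = log³(n) is O(log³ n), and g(n) = 4ⁿ is O(4ⁿ).
Since O(log³ n) grows strictly slower than O(4ⁿ), f(n) = o(g(n)) is true.
This means lim(n→∞) f(n)/g(n) = 0.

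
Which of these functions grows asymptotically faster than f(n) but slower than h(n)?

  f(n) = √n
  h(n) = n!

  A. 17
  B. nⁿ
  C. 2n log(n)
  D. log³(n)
C

We need g(n) with √n = o(g(n)) and g(n) = o(n!), i.e. O(√n) ≺ g ≺ O(n!).
Check each option:
  A. 17 — O(1) does not grow strictly faster than f(n)
  B. nⁿ — O(nⁿ) does not grow strictly slower than h(n)
  C. 2n log(n) — O(n log n) is strictly between O(√n) and O(n!) ✓
  D. log³(n) — O(log³ n) does not grow strictly faster than f(n)

Only option C (2n log(n)) lies strictly between.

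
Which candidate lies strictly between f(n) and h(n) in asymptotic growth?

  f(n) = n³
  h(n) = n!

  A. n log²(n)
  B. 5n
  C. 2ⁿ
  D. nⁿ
C

We need g(n) with n³ = o(g(n)) and g(n) = o(n!), i.e. O(n³) ≺ g ≺ O(n!).
Check each option:
  A. n log²(n) — O(n log² n) does not grow strictly faster than f(n)
  B. 5n — O(n) does not grow strictly faster than f(n)
  C. 2ⁿ — O(2ⁿ) is strictly between O(n³) and O(n!) ✓
  D. nⁿ — O(nⁿ) does not grow strictly slower than h(n)

Only option C (2ⁿ) lies strictly between.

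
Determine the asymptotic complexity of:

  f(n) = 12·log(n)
O(log n)

The dominant term in 12·log(n) is 12·log(n), which is Θ(log n).
Constants are absorbed, so the tightest bound is O(log n).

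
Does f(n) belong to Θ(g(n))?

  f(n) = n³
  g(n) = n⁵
False

f(n) = n³ is O(n³), and g(n) = n⁵ is O(n⁵).
Since they have different growth rates, f(n) = Θ(g(n)) is false.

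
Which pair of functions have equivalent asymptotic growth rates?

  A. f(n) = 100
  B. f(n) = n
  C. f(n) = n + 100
B and C

Examining each function:
  A. 100 is O(1)
  B. n is O(n)
  C. n + 100 is O(n)

Functions B and C both have the same complexity class.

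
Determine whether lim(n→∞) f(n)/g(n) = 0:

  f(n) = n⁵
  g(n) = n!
True

f(n) = n⁵ is O(n⁵), and g(n) = n! is O(n!).
Since O(n⁵) grows strictly slower than O(n!), f(n) = o(g(n)) is true.
This means lim(n→∞) f(n)/g(n) = 0.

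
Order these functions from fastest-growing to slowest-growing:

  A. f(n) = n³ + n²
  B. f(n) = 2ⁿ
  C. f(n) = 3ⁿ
C > B > A

Comparing growth rates:
C = 3ⁿ is O(3ⁿ)
B = 2ⁿ is O(2ⁿ)
A = n³ + n² is O(n³)

Therefore, the order from fastest to slowest is: C > B > A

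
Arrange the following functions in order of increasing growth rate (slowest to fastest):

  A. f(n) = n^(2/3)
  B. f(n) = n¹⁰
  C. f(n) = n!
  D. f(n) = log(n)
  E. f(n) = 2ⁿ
D < A < B < E < C

Comparing growth rates:
D = log(n) is O(log n)
A = n^(2/3) is O(n^(2/3))
B = n¹⁰ is O(n¹⁰)
E = 2ⁿ is O(2ⁿ)
C = n! is O(n!)

Therefore, the order from slowest to fastest is: D < A < B < E < C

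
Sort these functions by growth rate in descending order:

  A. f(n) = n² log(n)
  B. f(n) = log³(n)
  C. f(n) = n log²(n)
A > C > B

Comparing growth rates:
A = n² log(n) is O(n² log n)
C = n log²(n) is O(n log² n)
B = log³(n) is O(log³ n)

Therefore, the order from fastest to slowest is: A > C > B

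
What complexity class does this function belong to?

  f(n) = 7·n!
O(n!)

The dominant term in 7·n! is 7·n!, which is Θ(n!).
Constants are absorbed, so the tightest bound is O(n!).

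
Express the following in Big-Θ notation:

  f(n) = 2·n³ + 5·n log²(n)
Θ(n³)

Order the terms by growth rate: 5·n log²(n) ≺ 2·n³.
The fastest-growing term 2·n³ dominates as n → ∞; dropping its constant factor gives Θ(n³).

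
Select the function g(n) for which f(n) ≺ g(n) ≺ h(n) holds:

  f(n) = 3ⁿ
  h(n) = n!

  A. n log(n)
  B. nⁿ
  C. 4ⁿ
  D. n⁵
C

We need g(n) with 3ⁿ = o(g(n)) and g(n) = o(n!), i.e. O(3ⁿ) ≺ g ≺ O(n!).
Check each option:
  A. n log(n) — O(n log n) does not grow strictly faster than f(n)
  B. nⁿ — O(nⁿ) does not grow strictly slower than h(n)
  C. 4ⁿ — O(4ⁿ) is strictly between O(3ⁿ) and O(n!) ✓
  D. n⁵ — O(n⁵) does not grow strictly faster than f(n)

Only option C (4ⁿ) lies strictly between.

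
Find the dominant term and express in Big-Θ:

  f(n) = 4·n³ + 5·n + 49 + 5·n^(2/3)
Θ(n³)

Order the terms by growth rate: 49 ≺ 5·n^(2/3) ≺ 5·n ≺ 4·n³.
The fastest-growing term 4·n³ dominates as n → ∞; dropping its constant factor gives Θ(n³).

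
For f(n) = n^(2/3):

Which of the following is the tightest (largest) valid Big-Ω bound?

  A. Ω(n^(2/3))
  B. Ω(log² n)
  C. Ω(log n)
A

f(n) = n^(2/3) is Ω(n^(2/3)).
All listed options are valid Big-Ω bounds (lower bounds),
but Ω(n^(2/3)) is the tightest (largest valid bound).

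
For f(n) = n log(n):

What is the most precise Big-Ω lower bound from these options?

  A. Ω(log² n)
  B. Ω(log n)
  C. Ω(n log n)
C

f(n) = n log(n) is Ω(n log n).
All listed options are valid Big-Ω bounds (lower bounds),
but Ω(n log n) is the tightest (largest valid bound).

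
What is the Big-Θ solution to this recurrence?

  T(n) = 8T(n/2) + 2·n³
Θ(n³ log n)

Master Theorem: a = 8, b = 2, f(n) = 2·n³.
Compute the critical exponent d = log₂(8) = 3.
Compare f(n) = Θ(n³) against n^d:
  k = 3 = d, so f(n) = Θ(n^d) — Case 2.
  Work is balanced across levels: T(n) = Θ(n^d log n) = Θ(n³ log n).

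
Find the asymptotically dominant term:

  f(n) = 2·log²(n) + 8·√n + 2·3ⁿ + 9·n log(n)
2·3ⁿ

Looking at each term:
  - 2·log²(n) is O(log² n)
  - 8·√n is O(√n)
  - 2·3ⁿ is O(3ⁿ)
  - 9·n log(n) is O(n log n)

The term 2·3ⁿ (O(3ⁿ)) grows fastest and dominates all others.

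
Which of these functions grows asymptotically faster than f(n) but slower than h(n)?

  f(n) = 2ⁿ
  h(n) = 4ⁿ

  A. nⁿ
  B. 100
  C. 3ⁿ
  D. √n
C

We need g(n) with 2ⁿ = o(g(n)) and g(n) = o(4ⁿ), i.e. O(2ⁿ) ≺ g ≺ O(4ⁿ).
Check each option:
  A. nⁿ — O(nⁿ) does not grow strictly slower than h(n)
  B. 100 — O(1) does not grow strictly faster than f(n)
  C. 3ⁿ — O(3ⁿ) is strictly between O(2ⁿ) and O(4ⁿ) ✓
  D. √n — O(√n) does not grow strictly faster than f(n)

Only option C (3ⁿ) lies strictly between.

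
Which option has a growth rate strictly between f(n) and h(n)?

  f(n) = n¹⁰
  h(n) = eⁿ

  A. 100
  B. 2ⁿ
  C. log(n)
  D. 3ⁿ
B

We need g(n) with n¹⁰ = o(g(n)) and g(n) = o(eⁿ), i.e. O(n¹⁰) ≺ g ≺ O(eⁿ).
Check each option:
  A. 100 — O(1) does not grow strictly faster than f(n)
  B. 2ⁿ — O(2ⁿ) is strictly between O(n¹⁰) and O(eⁿ) ✓
  C. log(n) — O(log n) does not grow strictly faster than f(n)
  D. 3ⁿ — O(3ⁿ) does not grow strictly slower than h(n)

Only option B (2ⁿ) lies strictly between.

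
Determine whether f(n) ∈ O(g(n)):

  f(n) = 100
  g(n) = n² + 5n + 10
True

f(n) = 100 is O(1), and g(n) = n² + 5n + 10 is O(n²).
Since O(1) ⊆ O(n²) (f grows no faster than g), f(n) = O(g(n)) is true.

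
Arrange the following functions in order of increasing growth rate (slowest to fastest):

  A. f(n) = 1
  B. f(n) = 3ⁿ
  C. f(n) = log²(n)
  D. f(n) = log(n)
A < D < C < B

Comparing growth rates:
A = 1 is O(1)
D = log(n) is O(log n)
C = log²(n) is O(log² n)
B = 3ⁿ is O(3ⁿ)

Therefore, the order from slowest to fastest is: A < D < C < B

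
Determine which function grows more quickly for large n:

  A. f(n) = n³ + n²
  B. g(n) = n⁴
B

f(n) = n³ + n² is O(n³), while g(n) = n⁴ is O(n⁴).
Since O(n⁴) grows faster than O(n³), g(n) dominates.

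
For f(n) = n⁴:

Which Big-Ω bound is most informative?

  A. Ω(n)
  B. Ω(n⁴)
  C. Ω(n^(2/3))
B

f(n) = n⁴ is Ω(n⁴).
All listed options are valid Big-Ω bounds (lower bounds),
but Ω(n⁴) is the tightest (largest valid bound).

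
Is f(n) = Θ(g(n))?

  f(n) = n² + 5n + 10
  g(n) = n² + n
True

f(n) = n² + 5n + 10 and g(n) = n² + n are both O(n²).
Since they have the same asymptotic growth rate, f(n) = Θ(g(n)) is true.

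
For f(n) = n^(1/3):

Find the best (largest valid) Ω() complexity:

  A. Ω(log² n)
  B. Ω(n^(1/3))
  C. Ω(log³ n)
B

f(n) = n^(1/3) is Ω(n^(1/3)).
All listed options are valid Big-Ω bounds (lower bounds),
but Ω(n^(1/3)) is the tightest (largest valid bound).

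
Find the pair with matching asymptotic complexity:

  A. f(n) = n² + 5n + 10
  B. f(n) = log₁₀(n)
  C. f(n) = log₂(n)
B and C

Examining each function:
  A. n² + 5n + 10 is O(n²)
  B. log₁₀(n) is O(log n)
  C. log₂(n) is O(log n)

Functions B and C both have the same complexity class.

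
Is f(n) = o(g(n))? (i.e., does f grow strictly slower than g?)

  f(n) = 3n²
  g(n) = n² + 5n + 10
False

f(n) = 3n² is O(n²), and g(n) = n² + 5n + 10 is O(n²).
Since they have the same growth rate, f(n) = o(g(n)) is false.
(f = o(g) requires f to grow strictly slower, not equal.)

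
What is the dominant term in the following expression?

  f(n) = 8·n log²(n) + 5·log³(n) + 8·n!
8·n!

Looking at each term:
  - 8·n log²(n) is O(n log² n)
  - 5·log³(n) is O(log³ n)
  - 8·n! is O(n!)

The term 8·n! (O(n!)) grows fastest and dominates all others.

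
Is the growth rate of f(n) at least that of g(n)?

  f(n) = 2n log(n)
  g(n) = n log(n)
True

f(n) = 2n log(n) and g(n) = n log(n) are both O(n log n).
Big-Ω permits equal growth rates (f ≥ c·g for some c > 0), so f(n) = Ω(g(n)) is true.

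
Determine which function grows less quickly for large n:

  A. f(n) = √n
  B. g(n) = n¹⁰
A

f(n) = √n is O(√n), while g(n) = n¹⁰ is O(n¹⁰).
Since O(√n) grows slower than O(n¹⁰), f(n) is dominated.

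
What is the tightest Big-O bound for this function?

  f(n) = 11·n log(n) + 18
O(n log n)

The dominant term in 11·n log(n) + 18 is 11·n log(n), which is Θ(n log n).
Lower-order terms (18) are asymptotically negligible.
Constants are absorbed, so the tightest bound is O(n log n).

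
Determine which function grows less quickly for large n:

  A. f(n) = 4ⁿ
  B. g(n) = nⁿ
A

f(n) = 4ⁿ is O(4ⁿ), while g(n) = nⁿ is O(nⁿ).
Since O(4ⁿ) grows slower than O(nⁿ), f(n) is dominated.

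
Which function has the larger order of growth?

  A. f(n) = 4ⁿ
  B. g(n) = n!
B

f(n) = 4ⁿ is O(4ⁿ), while g(n) = n! is O(n!).
Since O(n!) grows faster than O(4ⁿ), g(n) dominates.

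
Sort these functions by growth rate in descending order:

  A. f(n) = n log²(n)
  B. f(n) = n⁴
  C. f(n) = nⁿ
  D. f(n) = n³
C > B > D > A

Comparing growth rates:
C = nⁿ is O(nⁿ)
B = n⁴ is O(n⁴)
D = n³ is O(n³)
A = n log²(n) is O(n log² n)

Therefore, the order from fastest to slowest is: C > B > D > A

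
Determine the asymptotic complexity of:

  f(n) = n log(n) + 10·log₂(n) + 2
O(n log n)

The dominant term in n log(n) + 10·log₂(n) + 2 is n log(n), which is Θ(n log n).
Lower-order terms (10·log₂(n), 2) are asymptotically negligible.
Constants are absorbed, so the tightest bound is O(n log n).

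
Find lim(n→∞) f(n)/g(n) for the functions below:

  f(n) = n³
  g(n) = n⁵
0

Since n³ (O(n³)) grows slower than n⁵ (O(n⁵)),
the ratio f(n)/g(n) → 0 as n → ∞.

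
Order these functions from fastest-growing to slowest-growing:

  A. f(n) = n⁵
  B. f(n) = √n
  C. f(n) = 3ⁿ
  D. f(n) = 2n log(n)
C > A > D > B

Comparing growth rates:
C = 3ⁿ is O(3ⁿ)
A = n⁵ is O(n⁵)
D = 2n log(n) is O(n log n)
B = √n is O(√n)

Therefore, the order from fastest to slowest is: C > A > D > B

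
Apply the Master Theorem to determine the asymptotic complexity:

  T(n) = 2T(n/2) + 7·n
Θ(n log n)

Master Theorem: a = 2, b = 2, f(n) = 7·n.
Compute the critical exponent d = log₂(2) = 1.
Compare f(n) = Θ(n) against n^d:
  k = 1 = d, so f(n) = Θ(n^d) — Case 2.
  Work is balanced across levels: T(n) = Θ(n^d log n) = Θ(n log n).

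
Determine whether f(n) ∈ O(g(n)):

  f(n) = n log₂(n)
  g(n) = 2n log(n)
True

f(n) = n log₂(n) and g(n) = 2n log(n) are both O(n log n).
Big-O permits equal growth rates (f ≤ c·g for some c), so f(n) = O(g(n)) is true.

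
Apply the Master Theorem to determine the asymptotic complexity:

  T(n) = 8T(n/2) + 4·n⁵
Θ(n⁵)

Master Theorem: a = 8, b = 2, f(n) = 4·n⁵.
Compute the critical exponent d = log₂(8) = 3.
Compare f(n) = Θ(n⁵) against n^d:
  k = 5 > d = 3, so f(n) = Ω(n^(d+ε)) — Case 3.
  Regularity: a·(n/b)^5/n^5 = a/b^5 = 8/32 < 1 ✓.
  The top-level work dominates: T(n) = Θ(f(n)) = Θ(n⁵).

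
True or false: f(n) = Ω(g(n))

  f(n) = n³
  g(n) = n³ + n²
True

f(n) = n³ and g(n) = n³ + n² are both O(n³).
Big-Ω permits equal growth rates (f ≥ c·g for some c > 0), so f(n) = Ω(g(n)) is true.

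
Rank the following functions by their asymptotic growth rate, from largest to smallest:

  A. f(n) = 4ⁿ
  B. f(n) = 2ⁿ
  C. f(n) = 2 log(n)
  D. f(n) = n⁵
A > B > D > C

Comparing growth rates:
A = 4ⁿ is O(4ⁿ)
B = 2ⁿ is O(2ⁿ)
D = n⁵ is O(n⁵)
C = 2 log(n) is O(log n)

Therefore, the order from fastest to slowest is: A > B > D > C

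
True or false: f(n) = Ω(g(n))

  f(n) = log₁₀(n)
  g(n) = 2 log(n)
True

f(n) = log₁₀(n) and g(n) = 2 log(n) are both O(log n).
Big-Ω permits equal growth rates (f ≥ c·g for some c > 0), so f(n) = Ω(g(n)) is true.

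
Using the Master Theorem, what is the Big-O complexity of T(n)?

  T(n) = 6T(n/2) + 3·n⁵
Θ(n⁵)

Master Theorem: a = 6, b = 2, f(n) = 3·n⁵.
Compute the critical exponent d = log₂(6) = 2.585.
Compare f(n) = Θ(n⁵) against n^d:
  k = 5 > d = 2.585, so f(n) = Ω(n^(d+ε)) — Case 3.
  Regularity: a·(n/b)^5/n^5 = a/b^5 = 6/32 < 1 ✓.
  The top-level work dominates: T(n) = Θ(f(n)) = Θ(n⁵).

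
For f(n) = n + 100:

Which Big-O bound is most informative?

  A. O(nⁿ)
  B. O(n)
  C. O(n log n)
B

f(n) = n + 100 is O(n).
All listed options are valid Big-O bounds (upper bounds),
but O(n) is the tightest (smallest valid bound).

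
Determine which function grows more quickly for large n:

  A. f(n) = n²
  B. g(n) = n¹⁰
B

f(n) = n² is O(n²), while g(n) = n¹⁰ is O(n¹⁰).
Since O(n¹⁰) grows faster than O(n²), g(n) dominates.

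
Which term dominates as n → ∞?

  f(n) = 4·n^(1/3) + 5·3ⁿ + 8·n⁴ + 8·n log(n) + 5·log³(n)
5·3ⁿ

Looking at each term:
  - 4·n^(1/3) is O(n^(1/3))
  - 5·3ⁿ is O(3ⁿ)
  - 8·n⁴ is O(n⁴)
  - 8·n log(n) is O(n log n)
  - 5·log³(n) is O(log³ n)

The term 5·3ⁿ (O(3ⁿ)) grows fastest and dominates all others.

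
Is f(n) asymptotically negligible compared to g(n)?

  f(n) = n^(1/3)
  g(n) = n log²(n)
True

f(n) = n^(1/3) is O(n^(1/3)), and g(n) = n log²(n) is O(n log² n).
Since O(n^(1/3)) grows strictly slower than O(n log² n), f(n) = o(g(n)) is true.
This means lim(n→∞) f(n)/g(n) = 0.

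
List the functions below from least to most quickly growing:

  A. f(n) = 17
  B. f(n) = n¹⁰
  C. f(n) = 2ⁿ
A < B < C

Comparing growth rates:
A = 17 is O(1)
B = n¹⁰ is O(n¹⁰)
C = 2ⁿ is O(2ⁿ)

Therefore, the order from slowest to fastest is: A < B < C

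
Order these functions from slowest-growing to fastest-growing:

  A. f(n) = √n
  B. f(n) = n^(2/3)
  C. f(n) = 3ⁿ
A < B < C

Comparing growth rates:
A = √n is O(√n)
B = n^(2/3) is O(n^(2/3))
C = 3ⁿ is O(3ⁿ)

Therefore, the order from slowest to fastest is: A < B < C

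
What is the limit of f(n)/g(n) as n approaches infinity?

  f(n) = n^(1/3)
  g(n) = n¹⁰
0

Since n^(1/3) (O(n^(1/3))) grows slower than n¹⁰ (O(n¹⁰)),
the ratio f(n)/g(n) → 0 as n → ∞.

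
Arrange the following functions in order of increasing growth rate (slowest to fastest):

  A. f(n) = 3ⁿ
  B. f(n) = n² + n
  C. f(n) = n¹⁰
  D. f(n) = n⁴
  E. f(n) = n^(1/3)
E < B < D < C < A

Comparing growth rates:
E = n^(1/3) is O(n^(1/3))
B = n² + n is O(n²)
D = n⁴ is O(n⁴)
C = n¹⁰ is O(n¹⁰)
A = 3ⁿ is O(3ⁿ)

Therefore, the order from slowest to fastest is: E < B < D < C < A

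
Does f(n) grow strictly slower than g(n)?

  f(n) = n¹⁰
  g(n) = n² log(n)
False

f(n) = n¹⁰ is O(n¹⁰), and g(n) = n² log(n) is O(n² log n).
Since O(n¹⁰) grows faster than or equal to O(n² log n), f(n) = o(g(n)) is false.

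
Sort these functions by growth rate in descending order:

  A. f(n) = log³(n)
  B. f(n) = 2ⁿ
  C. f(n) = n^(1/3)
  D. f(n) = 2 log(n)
B > C > A > D

Comparing growth rates:
B = 2ⁿ is O(2ⁿ)
C = n^(1/3) is O(n^(1/3))
A = log³(n) is O(log³ n)
D = 2 log(n) is O(log n)

Therefore, the order from fastest to slowest is: B > C > A > D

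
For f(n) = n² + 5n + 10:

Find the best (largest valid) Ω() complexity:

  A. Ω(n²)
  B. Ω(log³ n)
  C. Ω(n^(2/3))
A

f(n) = n² + 5n + 10 is Ω(n²).
All listed options are valid Big-Ω bounds (lower bounds),
but Ω(n²) is the tightest (largest valid bound).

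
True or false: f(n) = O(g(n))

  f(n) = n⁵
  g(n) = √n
False

f(n) = n⁵ is O(n⁵), and g(n) = √n is O(√n).
Since O(n⁵) grows faster than O(√n), f(n) = O(g(n)) is false.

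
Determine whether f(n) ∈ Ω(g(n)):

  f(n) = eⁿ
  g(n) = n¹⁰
True

f(n) = eⁿ is O(eⁿ), and g(n) = n¹⁰ is O(n¹⁰).
Since O(eⁿ) grows at least as fast as O(n¹⁰), f(n) = Ω(g(n)) is true.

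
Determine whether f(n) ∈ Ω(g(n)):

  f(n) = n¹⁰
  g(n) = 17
True

f(n) = n¹⁰ is O(n¹⁰), and g(n) = 17 is O(1).
Since O(n¹⁰) grows at least as fast as O(1), f(n) = Ω(g(n)) is true.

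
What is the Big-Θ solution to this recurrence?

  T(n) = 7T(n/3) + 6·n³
Θ(n³)

Master Theorem: a = 7, b = 3, f(n) = 6·n³.
Compute the critical exponent d = log₃(7) = 1.771.
Compare f(n) = Θ(n³) against n^d:
  k = 3 > d = 1.771, so f(n) = Ω(n^(d+ε)) — Case 3.
  Regularity: a·(n/b)^3/n^3 = a/b^3 = 7/27 < 1 ✓.
  The top-level work dominates: T(n) = Θ(f(n)) = Θ(n³).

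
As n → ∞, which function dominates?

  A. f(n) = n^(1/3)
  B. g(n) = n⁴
B

f(n) = n^(1/3) is O(n^(1/3)), while g(n) = n⁴ is O(n⁴).
Since O(n⁴) grows faster than O(n^(1/3)), g(n) dominates.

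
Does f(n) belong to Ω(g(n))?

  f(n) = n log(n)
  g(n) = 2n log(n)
True

f(n) = n log(n) and g(n) = 2n log(n) are both O(n log n).
Big-Ω permits equal growth rates (f ≥ c·g for some c > 0), so f(n) = Ω(g(n)) is true.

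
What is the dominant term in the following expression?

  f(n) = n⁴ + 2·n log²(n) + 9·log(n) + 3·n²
n⁴

Looking at each term:
  - n⁴ is O(n⁴)
  - 2·n log²(n) is O(n log² n)
  - 9·log(n) is O(log n)
  - 3·n² is O(n²)

The term n⁴ (O(n⁴)) grows fastest and dominates all others.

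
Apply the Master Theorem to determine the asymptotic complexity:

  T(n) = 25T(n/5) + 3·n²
Θ(n² log n)

Master Theorem: a = 25, b = 5, f(n) = 3·n².
Compute the critical exponent d = log₅(25) = 2.
Compare f(n) = Θ(n²) against n^d:
  k = 2 = d, so f(n) = Θ(n^d) — Case 2.
  Work is balanced across levels: T(n) = Θ(n^d log n) = Θ(n² log n).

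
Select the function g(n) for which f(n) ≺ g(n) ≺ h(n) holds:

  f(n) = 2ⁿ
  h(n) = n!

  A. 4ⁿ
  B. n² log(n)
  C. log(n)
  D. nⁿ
A

We need g(n) with 2ⁿ = o(g(n)) and g(n) = o(n!), i.e. O(2ⁿ) ≺ g ≺ O(n!).
Check each option:
  A. 4ⁿ — O(4ⁿ) is strictly between O(2ⁿ) and O(n!) ✓
  B. n² log(n) — O(n² log n) does not grow strictly faster than f(n)
  C. log(n) — O(log n) does not grow strictly faster than f(n)
  D. nⁿ — O(nⁿ) does not grow strictly slower than h(n)

Only option A (4ⁿ) lies strictly between.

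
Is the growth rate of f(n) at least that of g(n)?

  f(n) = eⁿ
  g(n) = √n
True

f(n) = eⁿ is O(eⁿ), and g(n) = √n is O(√n).
Since O(eⁿ) grows at least as fast as O(√n), f(n) = Ω(g(n)) is true.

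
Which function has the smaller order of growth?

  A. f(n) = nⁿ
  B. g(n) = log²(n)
B

f(n) = nⁿ is O(nⁿ), while g(n) = log²(n) is O(log² n).
Since O(log² n) grows slower than O(nⁿ), g(n) is dominated.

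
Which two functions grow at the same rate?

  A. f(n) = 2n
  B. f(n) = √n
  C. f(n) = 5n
A and C

Examining each function:
  A. 2n is O(n)
  B. √n is O(√n)
  C. 5n is O(n)

Functions A and C both have the same complexity class.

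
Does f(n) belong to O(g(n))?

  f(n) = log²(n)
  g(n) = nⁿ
True

f(n) = log²(n) is O(log² n), and g(n) = nⁿ is O(nⁿ).
Since O(log² n) ⊆ O(nⁿ) (f grows no faster than g), f(n) = O(g(n)) is true.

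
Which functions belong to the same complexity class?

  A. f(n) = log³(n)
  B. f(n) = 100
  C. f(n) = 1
B and C

Examining each function:
  A. log³(n) is O(log³ n)
  B. 100 is O(1)
  C. 1 is O(1)

Functions B and C both have the same complexity class.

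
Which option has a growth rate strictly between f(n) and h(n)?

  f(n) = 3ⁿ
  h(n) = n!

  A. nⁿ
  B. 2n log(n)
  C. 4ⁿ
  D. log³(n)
C

We need g(n) with 3ⁿ = o(g(n)) and g(n) = o(n!), i.e. O(3ⁿ) ≺ g ≺ O(n!).
Check each option:
  A. nⁿ — O(nⁿ) does not grow strictly slower than h(n)
  B. 2n log(n) — O(n log n) does not grow strictly faster than f(n)
  C. 4ⁿ — O(4ⁿ) is strictly between O(3ⁿ) and O(n!) ✓
  D. log³(n) — O(log³ n) does not grow strictly faster than f(n)

Only option C (4ⁿ) lies strictly between.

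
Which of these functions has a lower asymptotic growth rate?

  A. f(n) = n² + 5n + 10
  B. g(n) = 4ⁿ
A

f(n) = n² + 5n + 10 is O(n²), while g(n) = 4ⁿ is O(4ⁿ).
Since O(n²) grows slower than O(4ⁿ), f(n) is dominated.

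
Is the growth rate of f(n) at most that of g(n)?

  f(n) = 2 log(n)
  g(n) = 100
False

f(n) = 2 log(n) is O(log n), and g(n) = 100 is O(1).
Since O(log n) grows faster than O(1), f(n) = O(g(n)) is false.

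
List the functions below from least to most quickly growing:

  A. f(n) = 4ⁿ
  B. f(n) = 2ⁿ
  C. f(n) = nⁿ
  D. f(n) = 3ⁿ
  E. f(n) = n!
B < D < A < E < C

Comparing growth rates:
B = 2ⁿ is O(2ⁿ)
D = 3ⁿ is O(3ⁿ)
A = 4ⁿ is O(4ⁿ)
E = n! is O(n!)
C = nⁿ is O(nⁿ)

Therefore, the order from slowest to fastest is: B < D < A < E < C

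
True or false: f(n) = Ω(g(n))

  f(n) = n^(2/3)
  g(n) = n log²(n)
False

f(n) = n^(2/3) is O(n^(2/3)), and g(n) = n log²(n) is O(n log² n).
Since O(n^(2/3)) grows slower than O(n log² n), f(n) = Ω(g(n)) is false.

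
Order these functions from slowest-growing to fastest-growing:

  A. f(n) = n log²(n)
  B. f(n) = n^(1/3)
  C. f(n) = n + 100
B < C < A

Comparing growth rates:
B = n^(1/3) is O(n^(1/3))
C = n + 100 is O(n)
A = n log²(n) is O(n log² n)

Therefore, the order from slowest to fastest is: B < C < A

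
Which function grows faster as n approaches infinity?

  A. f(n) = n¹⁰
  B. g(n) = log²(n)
A

f(n) = n¹⁰ is O(n¹⁰), while g(n) = log²(n) is O(log² n).
Since O(n¹⁰) grows faster than O(log² n), f(n) dominates.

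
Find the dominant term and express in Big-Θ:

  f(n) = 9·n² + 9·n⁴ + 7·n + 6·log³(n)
Θ(n⁴)

Order the terms by growth rate: 6·log³(n) ≺ 7·n ≺ 9·n² ≺ 9·n⁴.
The fastest-growing term 9·n⁴ dominates as n → ∞; dropping its constant factor gives Θ(n⁴).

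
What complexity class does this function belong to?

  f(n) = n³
O(n³)

The dominant term in n³ is n³, which is Θ(n³).
Constants are absorbed, so the tightest bound is O(n³).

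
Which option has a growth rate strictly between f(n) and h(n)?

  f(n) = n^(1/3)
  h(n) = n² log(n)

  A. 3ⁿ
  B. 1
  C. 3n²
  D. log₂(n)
C

We need g(n) with n^(1/3) = o(g(n)) and g(n) = o(n² log(n)), i.e. O(n^(1/3)) ≺ g ≺ O(n² log n).
Check each option:
  A. 3ⁿ — O(3ⁿ) does not grow strictly slower than h(n)
  B. 1 — O(1) does not grow strictly faster than f(n)
  C. 3n² — O(n²) is strictly between O(n^(1/3)) and O(n² log n) ✓
  D. log₂(n) — O(log n) does not grow strictly faster than f(n)

Only option C (3n²) lies strictly between.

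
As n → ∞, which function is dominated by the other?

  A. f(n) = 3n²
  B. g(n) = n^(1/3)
B

f(n) = 3n² is O(n²), while g(n) = n^(1/3) is O(n^(1/3)).
Since O(n^(1/3)) grows slower than O(n²), g(n) is dominated.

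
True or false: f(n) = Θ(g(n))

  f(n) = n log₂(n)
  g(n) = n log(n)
True

f(n) = n log₂(n) and g(n) = n log(n) are both O(n log n).
Since they have the same asymptotic growth rate, f(n) = Θ(g(n)) is true.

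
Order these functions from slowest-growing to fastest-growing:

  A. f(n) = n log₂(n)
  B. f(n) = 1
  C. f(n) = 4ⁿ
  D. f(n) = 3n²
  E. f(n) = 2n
B < E < A < D < C

Comparing growth rates:
B = 1 is O(1)
E = 2n is O(n)
A = n log₂(n) is O(n log n)
D = 3n² is O(n²)
C = 4ⁿ is O(4ⁿ)

Therefore, the order from slowest to fastest is: B < E < A < D < C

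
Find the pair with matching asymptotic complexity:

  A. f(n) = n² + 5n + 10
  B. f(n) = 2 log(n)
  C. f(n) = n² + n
A and C

Examining each function:
  A. n² + 5n + 10 is O(n²)
  B. 2 log(n) is O(log n)
  C. n² + n is O(n²)

Functions A and C both have the same complexity class.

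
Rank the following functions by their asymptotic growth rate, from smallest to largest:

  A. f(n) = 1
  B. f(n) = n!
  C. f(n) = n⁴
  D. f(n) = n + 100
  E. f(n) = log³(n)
A < E < D < C < B

Comparing growth rates:
A = 1 is O(1)
E = log³(n) is O(log³ n)
D = n + 100 is O(n)
C = n⁴ is O(n⁴)
B = n! is O(n!)

Therefore, the order from slowest to fastest is: A < E < D < C < B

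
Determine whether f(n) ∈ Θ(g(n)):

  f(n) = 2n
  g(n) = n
True

f(n) = 2n and g(n) = n are both O(n).
Since they have the same asymptotic growth rate, f(n) = Θ(g(n)) is true.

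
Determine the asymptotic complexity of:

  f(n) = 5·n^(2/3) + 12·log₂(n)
O(n^(2/3))

The dominant term in 5·n^(2/3) + 12·log₂(n) is 5·n^(2/3), which is Θ(n^(2/3)).
Lower-order terms (12·log₂(n)) are asymptotically negligible.
Constants are absorbed, so the tightest bound is O(n^(2/3)).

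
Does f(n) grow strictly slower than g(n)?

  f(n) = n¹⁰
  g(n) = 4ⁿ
True

f(n) = n¹⁰ is O(n¹⁰), and g(n) = 4ⁿ is O(4ⁿ).
Since O(n¹⁰) grows strictly slower than O(4ⁿ), f(n) = o(g(n)) is true.
This means lim(n→∞) f(n)/g(n) = 0.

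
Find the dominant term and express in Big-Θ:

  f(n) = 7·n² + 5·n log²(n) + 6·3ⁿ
Θ(3ⁿ)

Order the terms by growth rate: 5·n log²(n) ≺ 7·n² ≺ 6·3ⁿ.
The fastest-growing term 6·3ⁿ dominates as n → ∞; dropping its constant factor gives Θ(3ⁿ).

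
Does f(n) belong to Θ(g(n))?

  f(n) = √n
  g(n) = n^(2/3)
False

f(n) = √n is O(√n), and g(n) = n^(2/3) is O(n^(2/3)).
Since they have different growth rates, f(n) = Θ(g(n)) is false.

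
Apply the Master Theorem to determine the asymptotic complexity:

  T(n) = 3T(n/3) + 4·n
Θ(n log n)

Master Theorem: a = 3, b = 3, f(n) = 4·n.
Compute the critical exponent d = log₃(3) = 1.
Compare f(n) = Θ(n) against n^d:
  k = 1 = d, so f(n) = Θ(n^d) — Case 2.
  Work is balanced across levels: T(n) = Θ(n^d log n) = Θ(n log n).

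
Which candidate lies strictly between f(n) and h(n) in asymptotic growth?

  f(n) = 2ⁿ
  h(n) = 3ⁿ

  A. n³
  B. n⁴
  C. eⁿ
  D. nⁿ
C

We need g(n) with 2ⁿ = o(g(n)) and g(n) = o(3ⁿ), i.e. O(2ⁿ) ≺ g ≺ O(3ⁿ).
Check each option:
  A. n³ — O(n³) does not grow strictly faster than f(n)
  B. n⁴ — O(n⁴) does not grow strictly faster than f(n)
  C. eⁿ — O(eⁿ) is strictly between O(2ⁿ) and O(3ⁿ) ✓
  D. nⁿ — O(nⁿ) does not grow strictly slower than h(n)

Only option C (eⁿ) lies strictly between.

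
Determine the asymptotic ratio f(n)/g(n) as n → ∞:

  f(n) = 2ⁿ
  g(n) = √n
∞

Since 2ⁿ (O(2ⁿ)) grows faster than √n (O(√n)),
the ratio f(n)/g(n) → ∞ as n → ∞.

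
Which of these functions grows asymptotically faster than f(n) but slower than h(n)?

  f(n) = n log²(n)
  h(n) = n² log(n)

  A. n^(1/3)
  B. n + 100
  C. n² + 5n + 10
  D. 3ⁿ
C

We need g(n) with n log²(n) = o(g(n)) and g(n) = o(n² log(n)), i.e. O(n log² n) ≺ g ≺ O(n² log n).
Check each option:
  A. n^(1/3) — O(n^(1/3)) does not grow strictly faster than f(n)
  B. n + 100 — O(n) does not grow strictly faster than f(n)
  C. n² + 5n + 10 — O(n²) is strictly between O(n log² n) and O(n² log n) ✓
  D. 3ⁿ — O(3ⁿ) does not grow strictly slower than h(n)

Only option C (n² + 5n + 10) lies strictly between.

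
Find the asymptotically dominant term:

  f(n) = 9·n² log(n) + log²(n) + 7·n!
7·n!

Looking at each term:
  - 9·n² log(n) is O(n² log n)
  - log²(n) is O(log² n)
  - 7·n! is O(n!)

The term 7·n! (O(n!)) grows fastest and dominates all others.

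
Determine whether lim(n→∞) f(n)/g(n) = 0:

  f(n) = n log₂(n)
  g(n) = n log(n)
False

f(n) = n log₂(n) is O(n log n), and g(n) = n log(n) is O(n log n).
Since they have the same growth rate, f(n) = o(g(n)) is false.
(f = o(g) requires f to grow strictly slower, not equal.)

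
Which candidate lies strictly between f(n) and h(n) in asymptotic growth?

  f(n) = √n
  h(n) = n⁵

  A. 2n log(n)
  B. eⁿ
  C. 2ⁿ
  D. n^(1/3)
A

We need g(n) with √n = o(g(n)) and g(n) = o(n⁵), i.e. O(√n) ≺ g ≺ O(n⁵).
Check each option:
  A. 2n log(n) — O(n log n) is strictly between O(√n) and O(n⁵) ✓
  B. eⁿ — O(eⁿ) does not grow strictly slower than h(n)
  C. 2ⁿ — O(2ⁿ) does not grow strictly slower than h(n)
  D. n^(1/3) — O(n^(1/3)) does not grow strictly faster than f(n)

Only option A (2n log(n)) lies strictly between.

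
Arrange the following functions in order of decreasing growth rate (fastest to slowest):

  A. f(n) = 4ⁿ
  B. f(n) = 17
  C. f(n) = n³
A > C > B

Comparing growth rates:
A = 4ⁿ is O(4ⁿ)
C = n³ is O(n³)
B = 17 is O(1)

Therefore, the order from fastest to slowest is: A > C > B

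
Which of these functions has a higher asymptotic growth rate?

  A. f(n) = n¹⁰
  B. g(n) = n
A

f(n) = n¹⁰ is O(n¹⁰), while g(n) = n is O(n).
Since O(n¹⁰) grows faster than O(n), f(n) dominates.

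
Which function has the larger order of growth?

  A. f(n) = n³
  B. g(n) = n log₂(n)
A

f(n) = n³ is O(n³), while g(n) = n log₂(n) is O(n log n).
Since O(n³) grows faster than O(n log n), f(n) dominates.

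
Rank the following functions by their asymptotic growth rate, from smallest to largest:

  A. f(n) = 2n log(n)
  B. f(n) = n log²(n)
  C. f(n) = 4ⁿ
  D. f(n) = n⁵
A < B < D < C

Comparing growth rates:
A = 2n log(n) is O(n log n)
B = n log²(n) is O(n log² n)
D = n⁵ is O(n⁵)
C = 4ⁿ is O(4ⁿ)

Therefore, the order from slowest to fastest is: A < B < D < C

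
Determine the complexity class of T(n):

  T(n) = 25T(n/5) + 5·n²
Θ(n² log n)

Master Theorem: a = 25, b = 5, f(n) = 5·n².
Compute the critical exponent d = log₅(25) = 2.
Compare f(n) = Θ(n²) against n^d:
  k = 2 = d, so f(n) = Θ(n^d) — Case 2.
  Work is balanced across levels: T(n) = Θ(n^d log n) = Θ(n² log n).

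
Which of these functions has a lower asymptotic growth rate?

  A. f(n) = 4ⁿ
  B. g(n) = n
B

f(n) = 4ⁿ is O(4ⁿ), while g(n) = n is O(n).
Since O(n) grows slower than O(4ⁿ), g(n) is dominated.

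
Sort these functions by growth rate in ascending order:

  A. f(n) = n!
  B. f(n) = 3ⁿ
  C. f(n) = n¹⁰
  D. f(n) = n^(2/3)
D < C < B < A

Comparing growth rates:
D = n^(2/3) is O(n^(2/3))
C = n¹⁰ is O(n¹⁰)
B = 3ⁿ is O(3ⁿ)
A = n! is O(n!)

Therefore, the order from slowest to fastest is: D < C < B < A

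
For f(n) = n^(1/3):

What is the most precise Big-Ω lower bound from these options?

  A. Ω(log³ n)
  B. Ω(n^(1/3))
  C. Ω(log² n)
B

f(n) = n^(1/3) is Ω(n^(1/3)).
All listed options are valid Big-Ω bounds (lower bounds),
but Ω(n^(1/3)) is the tightest (largest valid bound).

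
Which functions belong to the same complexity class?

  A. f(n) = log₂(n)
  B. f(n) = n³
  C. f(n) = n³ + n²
B and C

Examining each function:
  A. log₂(n) is O(log n)
  B. n³ is O(n³)
  C. n³ + n² is O(n³)

Functions B and C both have the same complexity class.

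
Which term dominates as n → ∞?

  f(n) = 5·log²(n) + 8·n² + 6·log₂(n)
8·n²

Looking at each term:
  - 5·log²(n) is O(log² n)
  - 8·n² is O(n²)
  - 6·log₂(n) is O(log n)

The term 8·n² (O(n²)) grows fastest and dominates all others.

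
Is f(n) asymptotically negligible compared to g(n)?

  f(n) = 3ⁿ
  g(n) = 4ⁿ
True

f(n) = 3ⁿ is O(3ⁿ), and g(n) = 4ⁿ is O(4ⁿ).
Since O(3ⁿ) grows strictly slower than O(4ⁿ), f(n) = o(g(n)) is true.
This means lim(n→∞) f(n)/g(n) = 0.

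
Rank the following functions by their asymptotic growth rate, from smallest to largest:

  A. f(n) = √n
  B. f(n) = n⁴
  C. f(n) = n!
A < B < C

Comparing growth rates:
A = √n is O(√n)
B = n⁴ is O(n⁴)
C = n! is O(n!)

Therefore, the order from slowest to fastest is: A < B < C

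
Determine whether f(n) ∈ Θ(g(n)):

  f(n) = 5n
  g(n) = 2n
True

f(n) = 5n and g(n) = 2n are both O(n).
Since they have the same asymptotic growth rate, f(n) = Θ(g(n)) is true.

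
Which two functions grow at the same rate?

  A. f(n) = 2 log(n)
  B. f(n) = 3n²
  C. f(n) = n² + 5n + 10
B and C

Examining each function:
  A. 2 log(n) is O(log n)
  B. 3n² is O(n²)
  C. n² + 5n + 10 is O(n²)

Functions B and C both have the same complexity class.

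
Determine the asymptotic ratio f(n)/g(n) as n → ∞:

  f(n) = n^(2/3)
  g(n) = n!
0

Since n^(2/3) (O(n^(2/3))) grows slower than n! (O(n!)),
the ratio f(n)/g(n) → 0 as n → ∞.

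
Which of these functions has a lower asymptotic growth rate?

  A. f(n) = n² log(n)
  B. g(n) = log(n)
B

f(n) = n² log(n) is O(n² log n), while g(n) = log(n) is O(log n).
Since O(log n) grows slower than O(n² log n), g(n) is dominated.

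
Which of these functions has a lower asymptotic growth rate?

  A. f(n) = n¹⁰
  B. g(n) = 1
B

f(n) = n¹⁰ is O(n¹⁰), while g(n) = 1 is O(1).
Since O(1) grows slower than O(n¹⁰), g(n) is dominated.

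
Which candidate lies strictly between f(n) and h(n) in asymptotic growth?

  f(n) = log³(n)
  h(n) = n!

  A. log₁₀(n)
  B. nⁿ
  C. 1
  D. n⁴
D

We need g(n) with log³(n) = o(g(n)) and g(n) = o(n!), i.e. O(log³ n) ≺ g ≺ O(n!).
Check each option:
  A. log₁₀(n) — O(log n) does not grow strictly faster than f(n)
  B. nⁿ — O(nⁿ) does not grow strictly slower than h(n)
  C. 1 — O(1) does not grow strictly faster than f(n)
  D. n⁴ — O(n⁴) is strictly between O(log³ n) and O(n!) ✓

Only option D (n⁴) lies strictly between.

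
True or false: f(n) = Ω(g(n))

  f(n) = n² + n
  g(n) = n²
True

f(n) = n² + n and g(n) = n² are both O(n²).
Big-Ω permits equal growth rates (f ≥ c·g for some c > 0), so f(n) = Ω(g(n)) is true.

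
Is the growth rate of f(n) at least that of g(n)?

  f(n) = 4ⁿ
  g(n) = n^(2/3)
True

f(n) = 4ⁿ is O(4ⁿ), and g(n) = n^(2/3) is O(n^(2/3)).
Since O(4ⁿ) grows at least as fast as O(n^(2/3)), f(n) = Ω(g(n)) is true.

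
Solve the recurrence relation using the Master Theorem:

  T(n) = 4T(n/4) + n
Θ(n log n)

Master Theorem: a = 4, b = 4, f(n) = n.
Compute the critical exponent d = log₄(4) = 1.
Compare f(n) = Θ(n) against n^d:
  k = 1 = d, so f(n) = Θ(n^d) — Case 2.
  Work is balanced across levels: T(n) = Θ(n^d log n) = Θ(n log n).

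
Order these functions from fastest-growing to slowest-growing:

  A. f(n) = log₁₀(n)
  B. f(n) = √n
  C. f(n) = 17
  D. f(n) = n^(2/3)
D > B > A > C

Comparing growth rates:
D = n^(2/3) is O(n^(2/3))
B = √n is O(√n)
A = log₁₀(n) is O(log n)
C = 17 is O(1)

Therefore, the order from fastest to slowest is: D > B > A > C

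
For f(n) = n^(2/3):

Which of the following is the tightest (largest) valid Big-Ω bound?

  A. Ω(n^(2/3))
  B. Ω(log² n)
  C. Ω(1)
A

f(n) = n^(2/3) is Ω(n^(2/3)).
All listed options are valid Big-Ω bounds (lower bounds),
but Ω(n^(2/3)) is the tightest (largest valid bound).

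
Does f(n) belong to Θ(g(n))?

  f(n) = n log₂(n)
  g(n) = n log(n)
True

f(n) = n log₂(n) and g(n) = n log(n) are both O(n log n).
Since they have the same asymptotic growth rate, f(n) = Θ(g(n)) is true.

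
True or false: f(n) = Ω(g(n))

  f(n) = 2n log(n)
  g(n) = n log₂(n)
True

f(n) = 2n log(n) and g(n) = n log₂(n) are both O(n log n).
Big-Ω permits equal growth rates (f ≥ c·g for some c > 0), so f(n) = Ω(g(n)) is true.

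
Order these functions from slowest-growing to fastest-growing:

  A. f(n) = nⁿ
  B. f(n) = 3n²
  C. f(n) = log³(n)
C < B < A

Comparing growth rates:
C = log³(n) is O(log³ n)
B = 3n² is O(n²)
A = nⁿ is O(nⁿ)

Therefore, the order from slowest to fastest is: C < B < A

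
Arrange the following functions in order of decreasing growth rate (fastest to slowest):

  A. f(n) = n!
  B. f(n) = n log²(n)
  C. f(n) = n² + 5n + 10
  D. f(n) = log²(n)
A > C > B > D

Comparing growth rates:
A = n! is O(n!)
C = n² + 5n + 10 is O(n²)
B = n log²(n) is O(n log² n)
D = log²(n) is O(log² n)

Therefore, the order from fastest to slowest is: A > C > B > D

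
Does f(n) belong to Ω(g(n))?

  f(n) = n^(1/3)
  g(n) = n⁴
False

f(n) = n^(1/3) is O(n^(1/3)), and g(n) = n⁴ is O(n⁴).
Since O(n^(1/3)) grows slower than O(n⁴), f(n) = Ω(g(n)) is false.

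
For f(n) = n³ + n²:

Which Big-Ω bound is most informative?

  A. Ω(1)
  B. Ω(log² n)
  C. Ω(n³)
C

f(n) = n³ + n² is Ω(n³).
All listed options are valid Big-Ω bounds (lower bounds),
but Ω(n³) is the tightest (largest valid bound).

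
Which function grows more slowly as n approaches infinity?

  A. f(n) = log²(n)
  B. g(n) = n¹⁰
A

f(n) = log²(n) is O(log² n), while g(n) = n¹⁰ is O(n¹⁰).
Since O(log² n) grows slower than O(n¹⁰), f(n) is dominated.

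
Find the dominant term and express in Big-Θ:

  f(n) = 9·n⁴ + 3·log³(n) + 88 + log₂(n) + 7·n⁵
Θ(n⁵)

Order the terms by growth rate: 88 ≺ log₂(n) ≺ 3·log³(n) ≺ 9·n⁴ ≺ 7·n⁵.
The fastest-growing term 7·n⁵ dominates as n → ∞; dropping its constant factor gives Θ(n⁵).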